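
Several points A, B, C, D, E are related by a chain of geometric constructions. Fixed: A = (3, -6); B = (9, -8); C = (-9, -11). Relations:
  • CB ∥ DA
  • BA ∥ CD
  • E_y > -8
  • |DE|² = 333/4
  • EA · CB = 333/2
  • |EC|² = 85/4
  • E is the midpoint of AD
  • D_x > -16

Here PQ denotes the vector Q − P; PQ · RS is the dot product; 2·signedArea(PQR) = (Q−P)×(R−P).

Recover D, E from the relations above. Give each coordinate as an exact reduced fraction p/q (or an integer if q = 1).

1. D_x = -15  [CB ∥ DA ∩ BA ∥ CD]
2. D_y = -9  [CB ∥ DA ∩ BA ∥ CD]
   → D = (-15, -9)
3. E_x = -6  [E is the midpoint of AD]
4. E_y = -15/2  [E is the midpoint of AD]
   → E = (-6, -15/2)

D = (-15, -9)
E = (-6, -15/2)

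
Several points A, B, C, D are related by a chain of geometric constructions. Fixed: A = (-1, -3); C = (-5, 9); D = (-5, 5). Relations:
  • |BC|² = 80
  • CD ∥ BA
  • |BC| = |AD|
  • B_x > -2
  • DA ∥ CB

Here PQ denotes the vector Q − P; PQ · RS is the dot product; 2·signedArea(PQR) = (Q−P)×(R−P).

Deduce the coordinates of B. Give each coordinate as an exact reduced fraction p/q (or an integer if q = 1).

B = (-1, 1)

1. B_x = -1  [CD ∥ BA ∩ DA ∥ CB]
2. B_y = 1  [CD ∥ BA ∩ DA ∥ CB]
   → B = (-1, 1)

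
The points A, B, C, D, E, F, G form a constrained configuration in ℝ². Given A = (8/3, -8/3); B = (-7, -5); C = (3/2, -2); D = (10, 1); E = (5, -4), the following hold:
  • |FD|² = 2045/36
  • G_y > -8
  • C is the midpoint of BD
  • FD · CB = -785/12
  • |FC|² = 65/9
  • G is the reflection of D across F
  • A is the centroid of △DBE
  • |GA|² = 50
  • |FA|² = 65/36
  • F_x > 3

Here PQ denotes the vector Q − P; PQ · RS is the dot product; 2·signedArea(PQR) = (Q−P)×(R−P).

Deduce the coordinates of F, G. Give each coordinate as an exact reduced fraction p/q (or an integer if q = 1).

F = (23/6, -10/3)
G = (-7/3, -23/3)

1. F_x = 23/6  [line 17/2·x + 3·y + -271/12 = 0 ∩ |FC|² = 65/9]
2. F_y = -10/3  [line 17/2·x + 3·y + -271/12 = 0 ∩ |FC|² = 65/9]
   → F = (23/6, -10/3)
3. G_x = -7/3  [G is the reflection of D across F]
4. G_y = -23/3  [G is the reflection of D across F]
   → G = (-7/3, -23/3)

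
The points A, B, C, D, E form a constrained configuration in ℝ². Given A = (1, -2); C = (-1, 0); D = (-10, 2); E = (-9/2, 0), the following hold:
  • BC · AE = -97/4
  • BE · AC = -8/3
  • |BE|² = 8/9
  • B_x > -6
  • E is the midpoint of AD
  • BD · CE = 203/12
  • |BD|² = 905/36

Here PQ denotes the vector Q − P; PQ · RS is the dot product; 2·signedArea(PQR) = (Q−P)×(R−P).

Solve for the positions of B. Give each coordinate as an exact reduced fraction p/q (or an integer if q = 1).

B = (-31/6, 2/3)

1. B_x = -31/6  [BE · AC = -8/3 ∩ BC · AE = -97/4]
2. B_y = 2/3  [BE · AC = -8/3 ∩ BC · AE = -97/4]
   → B = (-31/6, 2/3)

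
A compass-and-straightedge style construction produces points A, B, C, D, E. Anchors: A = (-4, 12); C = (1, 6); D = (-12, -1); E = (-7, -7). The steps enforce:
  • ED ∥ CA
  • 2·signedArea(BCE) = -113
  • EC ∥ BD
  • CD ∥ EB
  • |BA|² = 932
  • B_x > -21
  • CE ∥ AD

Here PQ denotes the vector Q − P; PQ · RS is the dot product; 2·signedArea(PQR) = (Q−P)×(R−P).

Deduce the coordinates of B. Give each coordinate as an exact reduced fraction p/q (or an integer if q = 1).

1. B_x = -20  [EC ∥ BD ∩ CD ∥ EB]
2. B_y = -14  [EC ∥ BD ∩ CD ∥ EB]
   → B = (-20, -14)

B = (-20, -14)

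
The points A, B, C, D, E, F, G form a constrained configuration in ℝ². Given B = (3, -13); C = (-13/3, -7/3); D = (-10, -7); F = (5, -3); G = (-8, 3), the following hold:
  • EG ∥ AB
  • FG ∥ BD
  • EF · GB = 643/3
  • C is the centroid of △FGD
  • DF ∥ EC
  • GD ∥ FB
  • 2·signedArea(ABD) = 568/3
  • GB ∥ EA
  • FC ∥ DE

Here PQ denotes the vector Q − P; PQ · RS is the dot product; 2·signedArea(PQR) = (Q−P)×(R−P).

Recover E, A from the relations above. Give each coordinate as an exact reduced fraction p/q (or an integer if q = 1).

1. E_x = -58/3  [DF ∥ EC ∩ FC ∥ DE]
2. E_y = -19/3  [DF ∥ EC ∩ FC ∥ DE]
   → E = (-58/3, -19/3)
3. A_x = -25/3  [EG ∥ AB ∩ GB ∥ EA]
4. A_y = -67/3  [EG ∥ AB ∩ GB ∥ EA]
   → A = (-25/3, -67/3)

A = (-25/3, -67/3)
E = (-58/3, -19/3)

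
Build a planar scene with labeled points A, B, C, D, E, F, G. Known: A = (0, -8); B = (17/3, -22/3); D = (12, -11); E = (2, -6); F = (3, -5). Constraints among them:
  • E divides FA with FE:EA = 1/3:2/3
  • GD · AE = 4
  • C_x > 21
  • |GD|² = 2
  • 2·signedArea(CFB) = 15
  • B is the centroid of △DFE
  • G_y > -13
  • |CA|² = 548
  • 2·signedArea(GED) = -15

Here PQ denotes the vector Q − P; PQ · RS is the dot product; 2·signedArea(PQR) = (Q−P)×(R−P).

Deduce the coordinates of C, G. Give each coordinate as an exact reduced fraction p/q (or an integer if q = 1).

C = (22, -16)
G = (11, -12)

1. C_x = 22  [line 7/3·x + 8/3·y + -26/3 = 0 ∩ |CA|² = 548]
2. C_y = -16  [line 7/3·x + 8/3·y + -26/3 = 0 ∩ |CA|² = 548]
   → C = (22, -16)
3. G_x = 11  [GD · AE = 4 ∩ 2·signedArea(GED) = -15]
4. G_y = -12  [GD · AE = 4 ∩ 2·signedArea(GED) = -15]
   → G = (11, -12)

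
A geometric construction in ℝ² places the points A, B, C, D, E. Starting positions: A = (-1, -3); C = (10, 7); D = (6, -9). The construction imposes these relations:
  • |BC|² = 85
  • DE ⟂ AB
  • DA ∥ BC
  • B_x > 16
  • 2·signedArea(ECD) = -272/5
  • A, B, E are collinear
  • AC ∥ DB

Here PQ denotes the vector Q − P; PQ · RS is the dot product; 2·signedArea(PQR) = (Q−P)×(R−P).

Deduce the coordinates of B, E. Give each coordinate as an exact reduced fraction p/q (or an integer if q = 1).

1. B_x = 17  [DA ∥ BC ∩ AC ∥ DB]
2. B_y = 1  [DA ∥ BC ∩ AC ∥ DB]
   → B = (17, 1)
3. E_x = 22/5  [A, B, E are collinear ∩ DE ⟂ AB]
4. E_y = -9/5  [A, B, E are collinear ∩ DE ⟂ AB]
   → E = (22/5, -9/5)

B = (17, 1)
E = (22/5, -9/5)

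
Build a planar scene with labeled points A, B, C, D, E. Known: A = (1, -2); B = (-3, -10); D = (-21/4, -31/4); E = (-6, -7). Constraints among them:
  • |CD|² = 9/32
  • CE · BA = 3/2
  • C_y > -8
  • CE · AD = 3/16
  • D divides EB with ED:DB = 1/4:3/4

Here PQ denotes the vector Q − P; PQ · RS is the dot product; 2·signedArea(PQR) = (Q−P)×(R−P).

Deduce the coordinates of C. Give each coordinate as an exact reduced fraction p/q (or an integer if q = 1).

C = (-45/8, -59/8)

1. C_x = -45/8  [CE · BA = 3/2 ∩ CE · AD = 3/16]
2. C_y = -59/8  [CE · BA = 3/2 ∩ CE · AD = 3/16]
   → C = (-45/8, -59/8)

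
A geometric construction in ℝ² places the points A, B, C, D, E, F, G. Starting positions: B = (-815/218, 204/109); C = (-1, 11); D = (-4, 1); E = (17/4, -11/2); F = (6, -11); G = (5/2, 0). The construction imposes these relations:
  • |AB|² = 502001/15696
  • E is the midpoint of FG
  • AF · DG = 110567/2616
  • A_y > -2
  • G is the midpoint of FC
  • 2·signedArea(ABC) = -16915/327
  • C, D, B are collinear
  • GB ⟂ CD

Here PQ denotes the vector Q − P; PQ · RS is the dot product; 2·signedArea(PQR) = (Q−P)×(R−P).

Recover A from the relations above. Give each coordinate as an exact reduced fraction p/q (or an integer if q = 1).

A = (1313/1308, -791/654)

1. A_x = 1313/1308  [AF · DG = 110567/2616 ∩ 2·signedArea(ABC) = -16915/327]
2. A_y = -791/654  [AF · DG = 110567/2616 ∩ 2·signedArea(ABC) = -16915/327]
   → A = (1313/1308, -791/654)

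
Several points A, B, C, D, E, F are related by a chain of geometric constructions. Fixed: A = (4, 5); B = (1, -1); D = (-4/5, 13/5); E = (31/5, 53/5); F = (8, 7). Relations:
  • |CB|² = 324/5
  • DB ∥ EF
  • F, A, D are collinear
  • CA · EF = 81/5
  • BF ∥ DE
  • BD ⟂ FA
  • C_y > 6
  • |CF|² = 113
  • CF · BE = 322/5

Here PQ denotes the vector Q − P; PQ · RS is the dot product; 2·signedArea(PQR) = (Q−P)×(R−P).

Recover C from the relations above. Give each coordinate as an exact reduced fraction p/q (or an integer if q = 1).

C = (-13/5, 31/5)

1. C_x = -13/5  [CF · BE = 322/5 ∩ CA · EF = 81/5]
2. C_y = 31/5  [CF · BE = 322/5 ∩ CA · EF = 81/5]
   → C = (-13/5, 31/5)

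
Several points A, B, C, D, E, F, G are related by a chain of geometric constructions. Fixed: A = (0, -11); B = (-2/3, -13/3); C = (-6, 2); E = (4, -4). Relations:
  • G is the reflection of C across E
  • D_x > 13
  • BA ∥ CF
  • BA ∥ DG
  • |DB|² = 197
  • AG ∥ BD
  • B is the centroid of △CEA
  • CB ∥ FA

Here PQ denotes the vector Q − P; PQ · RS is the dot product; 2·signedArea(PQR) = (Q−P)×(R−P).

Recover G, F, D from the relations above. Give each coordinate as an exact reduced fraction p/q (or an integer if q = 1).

1. G_x = 14  [G is the reflection of C across E]
2. G_y = -10  [G is the reflection of C across E]
   → G = (14, -10)
3. F_x = -16/3  [CB ∥ FA ∩ BA ∥ CF]
4. F_y = -14/3  [CB ∥ FA ∩ BA ∥ CF]
   → F = (-16/3, -14/3)
5. D_x = 40/3  [BA ∥ DG ∩ AG ∥ BD]
6. D_y = -10/3  [BA ∥ DG ∩ AG ∥ BD]
   → D = (40/3, -10/3)

D = (40/3, -10/3)
F = (-16/3, -14/3)
G = (14, -10)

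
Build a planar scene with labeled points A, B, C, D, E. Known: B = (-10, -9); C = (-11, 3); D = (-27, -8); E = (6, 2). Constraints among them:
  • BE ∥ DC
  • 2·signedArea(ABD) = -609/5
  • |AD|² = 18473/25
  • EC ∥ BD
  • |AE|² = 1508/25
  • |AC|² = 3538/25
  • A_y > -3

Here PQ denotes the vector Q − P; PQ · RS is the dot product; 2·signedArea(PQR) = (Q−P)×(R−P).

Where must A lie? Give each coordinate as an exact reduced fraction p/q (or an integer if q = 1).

A = (-2/5, -12/5)

1. A_x = -2/5  [line -1·x + -17·y + -206/5 = 0 ∩ |AE|² = 1508/25]
2. A_y = -12/5  [line -1·x + -17·y + -206/5 = 0 ∩ |AE|² = 1508/25]
   → A = (-2/5, -12/5)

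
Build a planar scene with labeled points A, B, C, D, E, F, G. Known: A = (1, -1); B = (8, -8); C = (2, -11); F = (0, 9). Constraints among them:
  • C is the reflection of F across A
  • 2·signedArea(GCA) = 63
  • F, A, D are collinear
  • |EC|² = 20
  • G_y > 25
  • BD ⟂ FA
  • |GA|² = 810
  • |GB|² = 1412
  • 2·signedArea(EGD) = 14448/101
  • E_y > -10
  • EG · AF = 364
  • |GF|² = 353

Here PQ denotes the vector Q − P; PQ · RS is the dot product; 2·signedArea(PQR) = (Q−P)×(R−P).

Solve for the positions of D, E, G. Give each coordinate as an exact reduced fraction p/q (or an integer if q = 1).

1. D_x = 178/101  [F, A, D are collinear ∩ BD ⟂ FA]
2. D_y = -871/101  [F, A, D are collinear ∩ BD ⟂ FA]
   → D = (178/101, -871/101)
3. G_x = -8  [line -10·x + -1·y + -54 = 0 ∩ |GA|² = 810]
4. G_y = 26  [line -10·x + -1·y + -54 = 0 ∩ |GA|² = 810]
   → G = (-8, 26)
5. E_x = 6  [2·signedArea(EGD) = 14448/101 ∩ EG · AF = 364]
6. E_y = -9  [2·signedArea(EGD) = 14448/101 ∩ EG · AF = 364]
   → E = (6, -9)

D = (178/101, -871/101)
E = (6, -9)
G = (-8, 26)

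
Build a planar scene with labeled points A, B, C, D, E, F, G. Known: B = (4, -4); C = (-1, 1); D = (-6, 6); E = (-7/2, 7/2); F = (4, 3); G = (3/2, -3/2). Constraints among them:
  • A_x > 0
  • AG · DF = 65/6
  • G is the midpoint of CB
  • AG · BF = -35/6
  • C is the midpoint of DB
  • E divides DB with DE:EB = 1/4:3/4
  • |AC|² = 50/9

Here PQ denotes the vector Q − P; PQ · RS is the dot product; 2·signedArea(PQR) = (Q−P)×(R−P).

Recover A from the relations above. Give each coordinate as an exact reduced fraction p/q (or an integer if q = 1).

1. A_x = 2/3  [AG · DF = 65/6 ∩ AG · BF = -35/6]
2. A_y = -2/3  [AG · DF = 65/6 ∩ AG · BF = -35/6]
   → A = (2/3, -2/3)

A = (2/3, -2/3)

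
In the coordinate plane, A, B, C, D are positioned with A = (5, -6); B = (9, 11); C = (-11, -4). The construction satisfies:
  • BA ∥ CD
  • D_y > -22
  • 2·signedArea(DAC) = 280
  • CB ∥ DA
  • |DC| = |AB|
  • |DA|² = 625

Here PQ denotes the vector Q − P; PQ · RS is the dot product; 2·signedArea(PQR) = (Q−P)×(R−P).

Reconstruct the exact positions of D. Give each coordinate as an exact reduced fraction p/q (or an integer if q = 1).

D = (-15, -21)

1. D_x = -15  [CB ∥ DA ∩ BA ∥ CD]
2. D_y = -21  [CB ∥ DA ∩ BA ∥ CD]
   → D = (-15, -21)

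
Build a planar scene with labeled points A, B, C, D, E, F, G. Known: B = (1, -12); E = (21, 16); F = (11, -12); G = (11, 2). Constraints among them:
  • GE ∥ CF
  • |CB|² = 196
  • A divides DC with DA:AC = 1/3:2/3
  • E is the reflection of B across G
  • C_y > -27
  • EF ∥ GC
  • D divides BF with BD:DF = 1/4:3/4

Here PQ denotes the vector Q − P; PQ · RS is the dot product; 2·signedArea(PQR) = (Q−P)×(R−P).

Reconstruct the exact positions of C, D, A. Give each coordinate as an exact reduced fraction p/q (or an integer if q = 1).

A = (8/3, -50/3)
C = (1, -26)
D = (7/2, -12)

1. C_x = 1  [GE ∥ CF ∩ EF ∥ GC]
2. C_y = -26  [GE ∥ CF ∩ EF ∥ GC]
   → C = (1, -26)
3. D_x = 7/2  [D divides BF with BD:DF = 1/4:3/4]
4. D_y = -12  [D divides BF with BD:DF = 1/4:3/4]
   → D = (7/2, -12)
5. A_x = 8/3  [A divides DC with DA:AC = 1/3:2/3]
6. A_y = -50/3  [A divides DC with DA:AC = 1/3:2/3]
   → A = (8/3, -50/3)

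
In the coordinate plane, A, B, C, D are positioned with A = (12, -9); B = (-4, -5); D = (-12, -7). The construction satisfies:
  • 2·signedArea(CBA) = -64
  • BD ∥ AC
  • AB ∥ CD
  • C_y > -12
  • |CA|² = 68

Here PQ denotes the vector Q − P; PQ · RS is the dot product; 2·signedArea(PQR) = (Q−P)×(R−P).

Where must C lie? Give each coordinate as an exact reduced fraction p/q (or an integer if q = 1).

1. C_x = 4  [AB ∥ CD ∩ BD ∥ AC]
2. C_y = -11  [AB ∥ CD ∩ BD ∥ AC]
   → C = (4, -11)

C = (4, -11)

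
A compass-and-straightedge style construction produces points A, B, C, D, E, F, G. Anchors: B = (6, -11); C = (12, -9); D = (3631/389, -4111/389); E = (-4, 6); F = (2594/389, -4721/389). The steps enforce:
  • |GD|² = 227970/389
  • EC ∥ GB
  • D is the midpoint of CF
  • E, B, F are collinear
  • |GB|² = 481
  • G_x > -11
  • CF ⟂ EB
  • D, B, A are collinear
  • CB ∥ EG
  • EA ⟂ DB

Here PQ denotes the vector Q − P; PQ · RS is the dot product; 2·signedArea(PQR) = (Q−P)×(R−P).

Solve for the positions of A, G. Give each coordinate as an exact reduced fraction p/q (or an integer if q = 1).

1. A_x = -7340/4397  [D, B, A are collinear ∩ EA ⟂ DB]
2. A_y = -52735/4397  [D, B, A are collinear ∩ EA ⟂ DB]
   → A = (-7340/4397, -52735/4397)
3. G_x = -10  [EC ∥ GB ∩ CB ∥ EG]
4. G_y = 4  [EC ∥ GB ∩ CB ∥ EG]
   → G = (-10, 4)

A = (-7340/4397, -52735/4397)
G = (-10, 4)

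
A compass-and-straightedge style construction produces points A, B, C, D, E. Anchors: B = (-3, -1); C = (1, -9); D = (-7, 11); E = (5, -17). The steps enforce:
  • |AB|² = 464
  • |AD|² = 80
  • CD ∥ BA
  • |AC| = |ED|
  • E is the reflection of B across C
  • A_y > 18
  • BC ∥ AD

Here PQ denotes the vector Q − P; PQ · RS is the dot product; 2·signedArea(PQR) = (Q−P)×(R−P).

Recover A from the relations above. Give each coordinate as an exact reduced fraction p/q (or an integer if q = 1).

A = (-11, 19)

1. A_x = -11  [BC ∥ AD ∩ CD ∥ BA]
2. A_y = 19  [BC ∥ AD ∩ CD ∥ BA]
   → A = (-11, 19)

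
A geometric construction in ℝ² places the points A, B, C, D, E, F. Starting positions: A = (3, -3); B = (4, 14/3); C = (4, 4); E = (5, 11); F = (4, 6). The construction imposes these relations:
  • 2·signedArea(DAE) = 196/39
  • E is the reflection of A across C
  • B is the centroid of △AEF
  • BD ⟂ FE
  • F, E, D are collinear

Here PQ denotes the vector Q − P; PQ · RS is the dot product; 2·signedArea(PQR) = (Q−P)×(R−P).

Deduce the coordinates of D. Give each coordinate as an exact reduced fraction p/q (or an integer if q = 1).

D = (146/39, 184/39)

1. D_x = 146/39  [F, E, D are collinear ∩ BD ⟂ FE]
2. D_y = 184/39  [F, E, D are collinear ∩ BD ⟂ FE]
   → D = (146/39, 184/39)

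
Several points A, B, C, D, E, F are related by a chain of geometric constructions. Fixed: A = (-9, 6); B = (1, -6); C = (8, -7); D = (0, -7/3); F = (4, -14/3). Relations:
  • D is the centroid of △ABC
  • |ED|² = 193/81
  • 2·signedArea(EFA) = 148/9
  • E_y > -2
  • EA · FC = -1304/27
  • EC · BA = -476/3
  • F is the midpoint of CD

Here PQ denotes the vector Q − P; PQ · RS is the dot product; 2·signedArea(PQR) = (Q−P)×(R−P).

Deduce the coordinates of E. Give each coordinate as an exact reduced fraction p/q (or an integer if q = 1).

1. E_x = -4/3  [EC · BA = -476/3 ∩ 2·signedArea(EFA) = 148/9]
2. E_y = -14/9  [EC · BA = -476/3 ∩ 2·signedArea(EFA) = 148/9]
   → E = (-4/3, -14/9)

E = (-4/3, -14/9)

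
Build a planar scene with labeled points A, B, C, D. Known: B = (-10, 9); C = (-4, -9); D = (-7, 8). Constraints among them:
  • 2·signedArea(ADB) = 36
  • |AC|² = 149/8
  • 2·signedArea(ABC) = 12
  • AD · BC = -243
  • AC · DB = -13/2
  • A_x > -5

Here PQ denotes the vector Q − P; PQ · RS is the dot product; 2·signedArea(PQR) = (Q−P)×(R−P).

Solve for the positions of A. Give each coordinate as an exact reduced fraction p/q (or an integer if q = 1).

A = (-19/4, -19/4)

1. A_x = -19/4  [AC · DB = -13/2 ∩ 2·signedArea(ABC) = 12]
2. A_y = -19/4  [AC · DB = -13/2 ∩ 2·signedArea(ABC) = 12]
   → A = (-19/4, -19/4)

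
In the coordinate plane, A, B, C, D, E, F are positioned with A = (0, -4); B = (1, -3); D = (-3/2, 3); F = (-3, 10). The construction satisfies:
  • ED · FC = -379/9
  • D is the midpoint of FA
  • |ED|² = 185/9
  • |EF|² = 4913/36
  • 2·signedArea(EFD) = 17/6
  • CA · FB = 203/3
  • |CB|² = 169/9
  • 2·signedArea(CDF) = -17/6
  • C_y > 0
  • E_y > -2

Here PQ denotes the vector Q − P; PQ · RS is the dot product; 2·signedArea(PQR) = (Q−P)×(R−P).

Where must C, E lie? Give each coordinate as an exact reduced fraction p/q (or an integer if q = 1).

1. C_x = -2/3  [2·signedArea(CDF) = -17/6 ∩ CA · FB = 203/3]
2. C_y = 1  [2·signedArea(CDF) = -17/6 ∩ CA · FB = 203/3]
   → C = (-2/3, 1)
3. E_x = -1/6  [2·signedArea(EFD) = 17/6 ∩ ED · FC = -379/9]
4. E_y = -4/3  [2·signedArea(EFD) = 17/6 ∩ ED · FC = -379/9]
   → E = (-1/6, -4/3)

C = (-2/3, 1)
E = (-1/6, -4/3)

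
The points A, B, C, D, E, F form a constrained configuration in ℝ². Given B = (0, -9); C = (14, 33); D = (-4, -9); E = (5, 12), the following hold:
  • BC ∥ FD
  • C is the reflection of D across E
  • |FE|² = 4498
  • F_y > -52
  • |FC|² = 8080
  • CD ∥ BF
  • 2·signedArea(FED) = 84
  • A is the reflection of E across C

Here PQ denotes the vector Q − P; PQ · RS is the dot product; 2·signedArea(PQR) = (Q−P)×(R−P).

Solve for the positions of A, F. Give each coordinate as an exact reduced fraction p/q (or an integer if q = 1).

A = (23, 54)
F = (-18, -51)

1. A_x = 23  [A is the reflection of E across C]
2. A_y = 54  [A is the reflection of E across C]
   → A = (23, 54)
3. F_x = -18  [BC ∥ FD ∩ CD ∥ BF]
4. F_y = -51  [BC ∥ FD ∩ CD ∥ BF]
   → F = (-18, -51)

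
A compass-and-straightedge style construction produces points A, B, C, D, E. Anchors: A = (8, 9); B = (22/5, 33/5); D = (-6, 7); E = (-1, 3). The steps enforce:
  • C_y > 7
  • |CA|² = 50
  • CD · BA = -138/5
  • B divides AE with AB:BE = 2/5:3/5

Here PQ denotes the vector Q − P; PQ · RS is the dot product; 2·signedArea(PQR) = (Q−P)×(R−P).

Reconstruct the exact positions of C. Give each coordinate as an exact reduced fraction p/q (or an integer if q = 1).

C = (1, 8)

1. C_x = 1  [line -18/5·x + -12/5·y + 114/5 = 0 ∩ |CA|² = 50]
2. C_y = 8  [line -18/5·x + -12/5·y + 114/5 = 0 ∩ |CA|² = 50]
   → C = (1, 8)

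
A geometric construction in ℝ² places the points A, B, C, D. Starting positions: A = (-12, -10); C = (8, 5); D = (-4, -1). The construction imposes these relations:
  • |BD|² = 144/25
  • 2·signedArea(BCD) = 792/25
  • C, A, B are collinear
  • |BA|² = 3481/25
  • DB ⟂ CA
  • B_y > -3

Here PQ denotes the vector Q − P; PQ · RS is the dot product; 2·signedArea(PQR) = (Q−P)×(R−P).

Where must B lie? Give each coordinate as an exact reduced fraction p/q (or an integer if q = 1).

B = (-64/25, -73/25)

1. B_x = -64/25  [C, A, B are collinear ∩ DB ⟂ CA]
2. B_y = -73/25  [C, A, B are collinear ∩ DB ⟂ CA]
   → B = (-64/25, -73/25)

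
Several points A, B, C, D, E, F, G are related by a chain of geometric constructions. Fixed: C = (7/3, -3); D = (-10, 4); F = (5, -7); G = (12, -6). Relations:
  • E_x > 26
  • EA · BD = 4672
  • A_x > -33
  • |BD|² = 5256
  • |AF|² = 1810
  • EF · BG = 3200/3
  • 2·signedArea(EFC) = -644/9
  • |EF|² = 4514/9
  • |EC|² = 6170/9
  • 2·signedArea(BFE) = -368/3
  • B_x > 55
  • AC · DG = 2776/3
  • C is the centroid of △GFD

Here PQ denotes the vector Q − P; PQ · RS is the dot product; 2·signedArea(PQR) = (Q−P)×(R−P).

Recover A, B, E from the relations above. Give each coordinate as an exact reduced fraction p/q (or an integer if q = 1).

A = (-32, 14)
B = (56, -26)
E = (80/3, -38/3)

1. A_x = -32  [line -22·x + 10·y + -844 = 0 ∩ |AF|² = 1810]
2. A_y = 14  [line -22·x + 10·y + -844 = 0 ∩ |AF|² = 1810]
   → A = (-32, 14)
3. E_x = 80/3  [line -4·x + -8/3·y + 656/9 = 0 ∩ |EC|² = 6170/9]
4. E_y = -38/3  [line -4·x + -8/3·y + 656/9 = 0 ∩ |EC|² = 6170/9]
   → E = (80/3, -38/3)
5. B_x = 56  [2·signedArea(BFE) = -368/3 ∩ EA · BD = 4672]
6. B_y = -26  [2·signedArea(BFE) = -368/3 ∩ EA · BD = 4672]
   → B = (56, -26)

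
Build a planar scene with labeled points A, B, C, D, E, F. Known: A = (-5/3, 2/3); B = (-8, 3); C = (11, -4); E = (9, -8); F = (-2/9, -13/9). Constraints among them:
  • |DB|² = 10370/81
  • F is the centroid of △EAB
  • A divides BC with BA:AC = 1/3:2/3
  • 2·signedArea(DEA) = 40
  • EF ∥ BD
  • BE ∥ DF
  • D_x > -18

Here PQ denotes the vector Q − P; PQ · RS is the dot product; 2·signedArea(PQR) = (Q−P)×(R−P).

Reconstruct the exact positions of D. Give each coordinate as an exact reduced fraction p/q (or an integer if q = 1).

D = (-155/9, 86/9)

1. D_x = -155/9  [BE ∥ DF ∩ EF ∥ BD]
2. D_y = 86/9  [BE ∥ DF ∩ EF ∥ BD]
   → D = (-155/9, 86/9)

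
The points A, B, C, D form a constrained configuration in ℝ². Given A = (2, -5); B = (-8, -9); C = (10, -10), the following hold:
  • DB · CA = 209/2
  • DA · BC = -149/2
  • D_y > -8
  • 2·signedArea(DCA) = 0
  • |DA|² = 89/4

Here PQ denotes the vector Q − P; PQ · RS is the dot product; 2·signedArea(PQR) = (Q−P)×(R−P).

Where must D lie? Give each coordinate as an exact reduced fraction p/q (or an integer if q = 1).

D = (6, -15/2)

1. D_x = 6  [2·signedArea(DCA) = 0 ∩ DA · BC = -149/2]
2. D_y = -15/2  [2·signedArea(DCA) = 0 ∩ DA · BC = -149/2]
   → D = (6, -15/2)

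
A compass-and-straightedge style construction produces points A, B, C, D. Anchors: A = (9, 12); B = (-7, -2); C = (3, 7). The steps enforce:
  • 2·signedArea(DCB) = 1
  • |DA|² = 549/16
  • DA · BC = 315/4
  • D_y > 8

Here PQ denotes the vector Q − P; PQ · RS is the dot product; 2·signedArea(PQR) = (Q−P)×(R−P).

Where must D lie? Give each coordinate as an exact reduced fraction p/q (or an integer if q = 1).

1. D_x = 9/2  [DA · BC = 315/4 ∩ 2·signedArea(DCB) = 1]
2. D_y = 33/4  [DA · BC = 315/4 ∩ 2·signedArea(DCB) = 1]
   → D = (9/2, 33/4)

D = (9/2, 33/4)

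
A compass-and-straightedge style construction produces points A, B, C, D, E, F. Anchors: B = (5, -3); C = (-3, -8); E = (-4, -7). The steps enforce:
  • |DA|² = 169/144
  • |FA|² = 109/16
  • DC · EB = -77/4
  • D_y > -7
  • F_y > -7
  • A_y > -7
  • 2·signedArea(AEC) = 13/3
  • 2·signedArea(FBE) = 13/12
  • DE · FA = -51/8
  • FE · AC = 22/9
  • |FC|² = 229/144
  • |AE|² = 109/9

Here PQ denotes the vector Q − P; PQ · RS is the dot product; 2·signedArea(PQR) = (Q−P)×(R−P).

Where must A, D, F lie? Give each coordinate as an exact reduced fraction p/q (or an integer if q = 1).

A = (-2/3, -6)
D = (-7/4, -6)
F = (-19/6, -27/4)

1. F_x = -19/6  [line 4·x + -9·y + -577/12 = 0 ∩ |FC|² = 229/144]
2. F_y = -27/4  [line 4·x + -9·y + -577/12 = 0 ∩ |FC|² = 229/144]
   → F = (-19/6, -27/4)
3. A_x = -2/3  [2·signedArea(AEC) = 13/3 ∩ FE · AC = 22/9]
4. A_y = -6  [2·signedArea(AEC) = 13/3 ∩ FE · AC = 22/9]
   → A = (-2/3, -6)
5. D_x = -7/4  [DE · FA = -51/8 ∩ DC · EB = -77/4]
6. D_y = -6  [DE · FA = -51/8 ∩ DC · EB = -77/4]
   → D = (-7/4, -6)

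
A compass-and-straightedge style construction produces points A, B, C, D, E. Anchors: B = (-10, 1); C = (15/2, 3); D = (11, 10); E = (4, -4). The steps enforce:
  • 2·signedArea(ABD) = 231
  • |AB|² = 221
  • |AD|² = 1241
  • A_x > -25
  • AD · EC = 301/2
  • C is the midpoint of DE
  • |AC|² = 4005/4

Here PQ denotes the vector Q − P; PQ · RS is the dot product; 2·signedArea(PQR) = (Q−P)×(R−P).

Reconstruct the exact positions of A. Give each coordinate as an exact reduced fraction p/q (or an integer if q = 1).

A = (-24, 6)

1. A_x = -24  [AD · EC = 301/2 ∩ 2·signedArea(ABD) = 231]
2. A_y = 6  [AD · EC = 301/2 ∩ 2·signedArea(ABD) = 231]
   → A = (-24, 6)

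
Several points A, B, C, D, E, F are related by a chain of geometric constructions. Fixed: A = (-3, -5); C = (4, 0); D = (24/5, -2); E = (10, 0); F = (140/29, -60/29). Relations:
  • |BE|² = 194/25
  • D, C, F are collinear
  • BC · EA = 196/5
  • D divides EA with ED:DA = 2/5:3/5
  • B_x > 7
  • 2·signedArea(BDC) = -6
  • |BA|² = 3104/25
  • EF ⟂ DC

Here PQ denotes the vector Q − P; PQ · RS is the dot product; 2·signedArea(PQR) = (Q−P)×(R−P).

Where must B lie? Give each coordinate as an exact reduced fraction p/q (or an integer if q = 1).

1. B_x = 37/5  [BC · EA = 196/5 ∩ 2·signedArea(BDC) = -6]
2. B_y = -1  [BC · EA = 196/5 ∩ 2·signedArea(BDC) = -6]
   → B = (37/5, -1)

B = (37/5, -1)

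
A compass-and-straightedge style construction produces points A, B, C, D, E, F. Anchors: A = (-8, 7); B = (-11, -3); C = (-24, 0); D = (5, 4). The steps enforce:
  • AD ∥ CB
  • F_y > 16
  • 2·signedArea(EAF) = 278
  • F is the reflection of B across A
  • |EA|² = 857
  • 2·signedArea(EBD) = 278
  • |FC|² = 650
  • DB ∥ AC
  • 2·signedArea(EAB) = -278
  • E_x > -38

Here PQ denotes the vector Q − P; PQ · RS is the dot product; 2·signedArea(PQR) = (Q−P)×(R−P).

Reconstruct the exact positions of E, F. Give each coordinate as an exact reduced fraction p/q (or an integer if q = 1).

E = (-37, 3)
F = (-5, 17)

1. E_x = -37  [2·signedArea(EBD) = 278 ∩ 2·signedArea(EAB) = -278]
2. E_y = 3  [2·signedArea(EBD) = 278 ∩ 2·signedArea(EAB) = -278]
   → E = (-37, 3)
3. F_x = -5  [2·signedArea(EAF) = 278 ∩ F is the reflection of B across A]
4. F_y = 17  [2·signedArea(EAF) = 278 ∩ F is the reflection of B across A]
   → F = (-5, 17)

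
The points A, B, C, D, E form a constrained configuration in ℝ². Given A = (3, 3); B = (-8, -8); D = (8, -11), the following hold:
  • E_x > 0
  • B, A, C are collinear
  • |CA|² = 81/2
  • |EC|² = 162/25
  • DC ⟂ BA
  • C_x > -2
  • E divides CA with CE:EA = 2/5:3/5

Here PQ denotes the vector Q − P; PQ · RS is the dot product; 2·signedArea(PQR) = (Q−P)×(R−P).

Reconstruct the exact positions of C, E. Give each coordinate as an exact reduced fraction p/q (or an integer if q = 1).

1. C_x = -3/2  [B, A, C are collinear ∩ DC ⟂ BA]
2. C_y = -3/2  [B, A, C are collinear ∩ DC ⟂ BA]
   → C = (-3/2, -3/2)
3. E_x = 3/10  [E divides CA with CE:EA = 2/5:3/5]
4. E_y = 3/10  [E divides CA with CE:EA = 2/5:3/5]
   → E = (3/10, 3/10)

C = (-3/2, -3/2)
E = (3/10, 3/10)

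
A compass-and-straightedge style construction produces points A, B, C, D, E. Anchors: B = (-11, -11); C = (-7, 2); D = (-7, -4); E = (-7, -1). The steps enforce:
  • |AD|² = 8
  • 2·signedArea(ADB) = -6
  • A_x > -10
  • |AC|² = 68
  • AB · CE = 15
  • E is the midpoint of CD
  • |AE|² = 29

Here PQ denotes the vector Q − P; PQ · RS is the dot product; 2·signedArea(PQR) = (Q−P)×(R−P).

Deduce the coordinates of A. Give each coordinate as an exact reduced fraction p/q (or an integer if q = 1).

1. A_x = -9  [AB · CE = 15 ∩ 2·signedArea(ADB) = -6]
2. A_y = -6  [AB · CE = 15 ∩ 2·signedArea(ADB) = -6]
   → A = (-9, -6)

A = (-9, -6)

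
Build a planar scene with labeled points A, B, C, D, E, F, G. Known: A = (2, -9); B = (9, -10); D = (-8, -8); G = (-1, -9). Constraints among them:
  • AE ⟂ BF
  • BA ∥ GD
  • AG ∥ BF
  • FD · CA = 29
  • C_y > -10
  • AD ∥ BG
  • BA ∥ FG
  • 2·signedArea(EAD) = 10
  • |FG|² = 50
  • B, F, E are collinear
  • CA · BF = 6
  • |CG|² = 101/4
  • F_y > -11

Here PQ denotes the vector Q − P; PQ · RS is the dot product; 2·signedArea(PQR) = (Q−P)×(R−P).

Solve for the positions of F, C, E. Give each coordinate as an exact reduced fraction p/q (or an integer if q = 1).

C = (4, -19/2)
E = (2, -10)
F = (6, -10)

1. F_x = 6  [BA ∥ FG ∩ AG ∥ BF]
2. F_y = -10  [BA ∥ FG ∩ AG ∥ BF]
   → F = (6, -10)
3. C_x = 4  [CA · BF = 6 ∩ FD · CA = 29]
4. C_y = -19/2  [CA · BF = 6 ∩ FD · CA = 29]
   → C = (4, -19/2)
5. E_x = 2  [B, F, E are collinear ∩ AE ⟂ BF]
6. E_y = -10  [B, F, E are collinear ∩ AE ⟂ BF]
   → E = (2, -10)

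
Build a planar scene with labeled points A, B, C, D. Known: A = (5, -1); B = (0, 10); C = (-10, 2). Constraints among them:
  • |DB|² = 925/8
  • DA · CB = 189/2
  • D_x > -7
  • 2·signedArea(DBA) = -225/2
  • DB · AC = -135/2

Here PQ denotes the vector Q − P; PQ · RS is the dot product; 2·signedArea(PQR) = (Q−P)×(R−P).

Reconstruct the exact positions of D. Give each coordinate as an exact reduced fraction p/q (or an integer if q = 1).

D = (-25/4, 5/4)

1. D_x = -25/4  [DA · CB = 189/2 ∩ 2·signedArea(DBA) = -225/2]
2. D_y = 5/4  [DA · CB = 189/2 ∩ 2·signedArea(DBA) = -225/2]
   → D = (-25/4, 5/4)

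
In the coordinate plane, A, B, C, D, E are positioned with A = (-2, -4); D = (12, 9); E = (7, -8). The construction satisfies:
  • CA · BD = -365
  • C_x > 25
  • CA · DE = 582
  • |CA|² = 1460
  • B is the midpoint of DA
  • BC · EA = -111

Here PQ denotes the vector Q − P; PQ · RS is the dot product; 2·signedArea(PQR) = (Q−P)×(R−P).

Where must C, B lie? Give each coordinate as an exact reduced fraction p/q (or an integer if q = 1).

B = (5, 5/2)
C = (26, 22)

1. C_x = 26  [line 5·x + 17·y + -504 = 0 ∩ |CA|² = 1460]
2. C_y = 22  [line 5·x + 17·y + -504 = 0 ∩ |CA|² = 1460]
   → C = (26, 22)
3. B_x = 5  [CA · BD = -365 ∩ B is the midpoint of DA]
4. B_y = 5/2  [CA · BD = -365 ∩ B is the midpoint of DA]
   → B = (5, 5/2)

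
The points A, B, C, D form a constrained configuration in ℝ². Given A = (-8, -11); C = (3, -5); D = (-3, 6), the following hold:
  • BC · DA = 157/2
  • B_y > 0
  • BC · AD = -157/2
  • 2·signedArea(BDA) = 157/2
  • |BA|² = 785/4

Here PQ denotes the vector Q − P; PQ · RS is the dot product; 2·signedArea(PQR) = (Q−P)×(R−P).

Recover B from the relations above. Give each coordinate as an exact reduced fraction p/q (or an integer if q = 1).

1. B_x = 0  [BC · DA = 157/2 ∩ 2·signedArea(BDA) = 157/2]
2. B_y = 1/2  [BC · DA = 157/2 ∩ 2·signedArea(BDA) = 157/2]
   → B = (0, 1/2)

B = (0, 1/2)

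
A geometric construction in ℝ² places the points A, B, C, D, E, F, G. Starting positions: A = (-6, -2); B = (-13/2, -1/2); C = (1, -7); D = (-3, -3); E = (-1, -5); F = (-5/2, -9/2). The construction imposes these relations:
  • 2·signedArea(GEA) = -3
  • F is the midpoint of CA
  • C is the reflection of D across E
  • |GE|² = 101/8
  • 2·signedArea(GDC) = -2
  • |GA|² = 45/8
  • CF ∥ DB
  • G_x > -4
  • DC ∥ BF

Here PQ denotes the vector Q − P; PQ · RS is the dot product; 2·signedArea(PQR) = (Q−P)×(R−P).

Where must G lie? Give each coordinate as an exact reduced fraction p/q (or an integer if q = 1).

1. G_x = -15/4  [2·signedArea(GDC) = -2 ∩ 2·signedArea(GEA) = -3]
2. G_y = -11/4  [2·signedArea(GDC) = -2 ∩ 2·signedArea(GEA) = -3]
   → G = (-15/4, -11/4)

G = (-15/4, -11/4)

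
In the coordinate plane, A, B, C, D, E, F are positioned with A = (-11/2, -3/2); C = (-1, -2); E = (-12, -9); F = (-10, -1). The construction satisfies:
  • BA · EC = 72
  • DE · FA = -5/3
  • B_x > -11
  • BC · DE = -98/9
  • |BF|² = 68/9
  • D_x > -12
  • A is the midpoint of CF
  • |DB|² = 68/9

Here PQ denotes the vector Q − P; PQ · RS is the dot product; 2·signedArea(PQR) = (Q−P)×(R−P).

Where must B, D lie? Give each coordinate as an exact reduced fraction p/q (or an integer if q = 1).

B = (-32/3, -11/3)
D = (-34/3, -19/3)

1. B_x = -32/3  [line -11·x + -7·y + -143 = 0 ∩ |BF|² = 68/9]
2. B_y = -11/3  [line -11·x + -7·y + -143 = 0 ∩ |BF|² = 68/9]
   → B = (-32/3, -11/3)
3. D_x = -34/3  [BC · DE = -98/9 ∩ DE · FA = -5/3]
4. D_y = -19/3  [BC · DE = -98/9 ∩ DE · FA = -5/3]
   → D = (-34/3, -19/3)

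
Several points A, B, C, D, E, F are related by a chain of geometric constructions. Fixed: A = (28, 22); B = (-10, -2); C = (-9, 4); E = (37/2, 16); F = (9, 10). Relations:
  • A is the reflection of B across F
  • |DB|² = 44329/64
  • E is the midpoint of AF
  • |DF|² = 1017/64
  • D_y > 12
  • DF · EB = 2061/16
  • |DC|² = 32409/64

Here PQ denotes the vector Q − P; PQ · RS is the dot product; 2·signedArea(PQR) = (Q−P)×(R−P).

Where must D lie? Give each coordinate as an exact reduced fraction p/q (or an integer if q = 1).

D = (93/8, 13)

1. D_x = 93/8  [line 57/2·x + 18·y + -9045/16 = 0 ∩ |DB|² = 44329/64]
2. D_y = 13  [line 57/2·x + 18·y + -9045/16 = 0 ∩ |DB|² = 44329/64]
   → D = (93/8, 13)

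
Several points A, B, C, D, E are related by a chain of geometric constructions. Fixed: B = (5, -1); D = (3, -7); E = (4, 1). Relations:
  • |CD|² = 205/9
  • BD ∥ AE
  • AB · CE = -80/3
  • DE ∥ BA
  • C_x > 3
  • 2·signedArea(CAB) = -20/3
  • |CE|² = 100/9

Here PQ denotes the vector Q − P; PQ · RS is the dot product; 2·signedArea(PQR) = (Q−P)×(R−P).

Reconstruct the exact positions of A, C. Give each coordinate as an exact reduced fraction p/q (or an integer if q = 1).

A = (6, 7)
C = (4, -7/3)

1. A_x = 6  [BD ∥ AE ∩ DE ∥ BA]
2. A_y = 7  [BD ∥ AE ∩ DE ∥ BA]
   → A = (6, 7)
3. C_x = 4  [2·signedArea(CAB) = -20/3 ∩ AB · CE = -80/3]
4. C_y = -7/3  [2·signedArea(CAB) = -20/3 ∩ AB · CE = -80/3]
   → C = (4, -7/3)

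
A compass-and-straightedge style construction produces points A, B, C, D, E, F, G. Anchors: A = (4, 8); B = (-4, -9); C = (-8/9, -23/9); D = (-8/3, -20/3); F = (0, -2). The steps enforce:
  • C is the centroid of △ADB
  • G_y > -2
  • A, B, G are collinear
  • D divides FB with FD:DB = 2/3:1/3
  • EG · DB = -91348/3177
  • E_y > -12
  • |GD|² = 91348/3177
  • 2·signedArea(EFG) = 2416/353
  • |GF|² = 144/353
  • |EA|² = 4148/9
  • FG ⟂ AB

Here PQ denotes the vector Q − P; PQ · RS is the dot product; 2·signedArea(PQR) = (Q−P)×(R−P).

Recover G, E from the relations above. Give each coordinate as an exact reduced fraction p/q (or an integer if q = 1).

1. G_x = -204/353  [A, B, G are collinear ∩ FG ⟂ AB]
2. G_y = -610/353  [A, B, G are collinear ∩ FG ⟂ AB]
   → G = (-204/353, -610/353)
3. E_x = -16/3  [EG · DB = -91348/3177 ∩ 2·signedArea(EFG) = 2416/353]
4. E_y = -34/3  [EG · DB = -91348/3177 ∩ 2·signedArea(EFG) = 2416/353]
   → E = (-16/3, -34/3)

E = (-16/3, -34/3)
G = (-204/353, -610/353)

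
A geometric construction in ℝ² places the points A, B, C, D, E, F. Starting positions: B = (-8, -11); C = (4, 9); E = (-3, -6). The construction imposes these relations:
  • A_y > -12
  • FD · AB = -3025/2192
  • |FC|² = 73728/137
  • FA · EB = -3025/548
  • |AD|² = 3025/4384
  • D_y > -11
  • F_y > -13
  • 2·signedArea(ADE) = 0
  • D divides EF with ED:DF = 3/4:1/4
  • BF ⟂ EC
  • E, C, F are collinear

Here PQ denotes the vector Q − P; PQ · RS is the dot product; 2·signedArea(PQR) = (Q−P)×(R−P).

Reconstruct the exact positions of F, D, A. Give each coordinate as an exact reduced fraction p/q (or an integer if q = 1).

A = (-5983/1096, -12351/1096)
D = (-2799/548, -5763/548)
F = (-796/137, -1647/137)

1. F_x = -796/137  [E, C, F are collinear ∩ BF ⟂ EC]
2. F_y = -1647/137  [E, C, F are collinear ∩ BF ⟂ EC]
   → F = (-796/137, -1647/137)
3. D_x = -2799/548  [D divides EF with ED:DF = 3/4:1/4]
4. D_y = -5763/548  [D divides EF with ED:DF = 3/4:1/4]
   → D = (-2799/548, -5763/548)
5. A_x = -5983/1096  [2·signedArea(ADE) = 0 ∩ FD · AB = -3025/2192]
6. A_y = -12351/1096  [2·signedArea(ADE) = 0 ∩ FD · AB = -3025/2192]
   → A = (-5983/1096, -12351/1096)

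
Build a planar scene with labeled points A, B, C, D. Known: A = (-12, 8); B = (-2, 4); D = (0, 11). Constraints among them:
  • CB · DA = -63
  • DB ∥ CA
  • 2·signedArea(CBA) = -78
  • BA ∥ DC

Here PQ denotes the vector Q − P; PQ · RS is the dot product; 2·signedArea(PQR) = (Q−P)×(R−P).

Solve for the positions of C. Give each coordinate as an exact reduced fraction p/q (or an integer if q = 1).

C = (-10, 15)

1. C_x = -10  [DB ∥ CA ∩ BA ∥ DC]
2. C_y = 15  [DB ∥ CA ∩ BA ∥ DC]
   → C = (-10, 15)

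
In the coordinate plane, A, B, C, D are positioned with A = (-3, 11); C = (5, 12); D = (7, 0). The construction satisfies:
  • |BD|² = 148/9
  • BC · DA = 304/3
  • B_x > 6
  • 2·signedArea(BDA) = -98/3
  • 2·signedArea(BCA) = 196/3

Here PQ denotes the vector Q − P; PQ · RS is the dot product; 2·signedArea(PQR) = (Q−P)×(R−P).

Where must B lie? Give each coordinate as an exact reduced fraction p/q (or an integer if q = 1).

B = (19/3, 4)

1. B_x = 19/3  [BC · DA = 304/3 ∩ 2·signedArea(BDA) = -98/3]
2. B_y = 4  [BC · DA = 304/3 ∩ 2·signedArea(BDA) = -98/3]
   → B = (19/3, 4)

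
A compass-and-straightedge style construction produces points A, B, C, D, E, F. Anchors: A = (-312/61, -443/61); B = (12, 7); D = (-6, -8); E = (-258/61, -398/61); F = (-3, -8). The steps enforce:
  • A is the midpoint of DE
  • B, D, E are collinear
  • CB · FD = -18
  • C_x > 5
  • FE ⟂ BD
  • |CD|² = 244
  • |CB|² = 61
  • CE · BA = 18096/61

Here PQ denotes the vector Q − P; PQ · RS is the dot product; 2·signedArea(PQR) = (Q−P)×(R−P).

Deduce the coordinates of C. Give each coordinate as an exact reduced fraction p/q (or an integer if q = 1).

C = (6, 2)

1. C_x = 6  [CE · BA = 18096/61 ∩ CB · FD = -18]
2. C_y = 2  [CE · BA = 18096/61 ∩ CB · FD = -18]
   → C = (6, 2)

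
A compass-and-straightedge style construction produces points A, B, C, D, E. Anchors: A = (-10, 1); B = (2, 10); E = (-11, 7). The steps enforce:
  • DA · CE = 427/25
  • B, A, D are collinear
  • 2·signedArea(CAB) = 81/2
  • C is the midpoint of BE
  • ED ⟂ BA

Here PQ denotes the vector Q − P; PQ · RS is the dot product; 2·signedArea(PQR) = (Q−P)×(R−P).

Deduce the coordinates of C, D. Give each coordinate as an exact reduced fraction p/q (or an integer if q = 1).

C = (-9/2, 17/2)
D = (-194/25, 67/25)

1. C_x = -9/2  [C is the midpoint of BE]
2. C_y = 17/2  [C is the midpoint of BE]
   → C = (-9/2, 17/2)
3. D_x = -194/25  [B, A, D are collinear ∩ ED ⟂ BA]
4. D_y = 67/25  [B, A, D are collinear ∩ ED ⟂ BA]
   → D = (-194/25, 67/25)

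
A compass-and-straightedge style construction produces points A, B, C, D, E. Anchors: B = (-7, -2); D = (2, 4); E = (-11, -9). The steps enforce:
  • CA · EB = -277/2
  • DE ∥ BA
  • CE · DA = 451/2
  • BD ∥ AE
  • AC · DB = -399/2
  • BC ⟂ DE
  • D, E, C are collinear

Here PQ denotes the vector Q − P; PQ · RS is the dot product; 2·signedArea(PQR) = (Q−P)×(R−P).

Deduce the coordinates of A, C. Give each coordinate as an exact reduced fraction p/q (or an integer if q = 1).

A = (-20, -15)
C = (-11/2, -7/2)

1. A_x = -20  [BD ∥ AE ∩ DE ∥ BA]
2. A_y = -15  [BD ∥ AE ∩ DE ∥ BA]
   → A = (-20, -15)
3. C_x = -11/2  [D, E, C are collinear ∩ BC ⟂ DE]
4. C_y = -7/2  [D, E, C are collinear ∩ BC ⟂ DE]
   → C = (-11/2, -7/2)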